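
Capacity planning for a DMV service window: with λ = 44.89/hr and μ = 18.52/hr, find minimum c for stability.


Stability requires cμ > λ ⇔ c > λ/μ.
λ/μ = 44.89/18.52 = 2.4239
Minimum integer c = ⌊2.4239⌋ + 1 = 3
Check: 3·18.52 = 55.56 > 44.89, while 2·18.52 = 37.04 ≤ 44.89

Final: 3 servers


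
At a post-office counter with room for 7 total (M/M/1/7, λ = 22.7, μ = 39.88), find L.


ρ = 22.7/39.88 = 0.5692
L = ρ[1 − (K+1)ρ^K + Kρ^(K+1)] / [(1−ρ)(1−ρ^(K+1))]
Numerator: 0.5692·(1 − 8·0.019360 + 7·0.011020) = 0.524958
Denominator: (0.4308)·(0.988980) = 0.426045
L = 0.524958/0.426045 = 1.2322

Final: 1.2322


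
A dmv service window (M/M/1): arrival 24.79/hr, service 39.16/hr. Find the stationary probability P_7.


ρ = 24.79/39.16 = 0.6330
P_n = (1−ρ)·ρ^n = (1 − 0.6330)·0.6330^7 = 0.3670·0.040741 = 0.014950

Final: 0.014950


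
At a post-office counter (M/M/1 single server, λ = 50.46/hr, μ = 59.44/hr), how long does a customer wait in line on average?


ρ = 50.46/59.44 = 0.8489
Wq = ρ/(μ−λ) = 0.8489/(59.44 − 50.46) = 0.8489/8.98 = 0.09453 hr

Final: 0.09453 hr


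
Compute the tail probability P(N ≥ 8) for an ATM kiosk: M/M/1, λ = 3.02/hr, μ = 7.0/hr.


ρ = 3.02/7.0 = 0.4314
P(N ≥ n) = ρ^n = 0.4314^8 = 0.001200

Final: 0.001200


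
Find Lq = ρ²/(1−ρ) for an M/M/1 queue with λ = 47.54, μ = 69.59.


ρ = 47.54/69.59 = 0.6831
Lq = ρ²/(1−ρ) = 0.4667/0.3169 = 1.4729

Final: 1.4729


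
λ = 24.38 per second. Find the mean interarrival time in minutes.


Mean interarrival time = 1/λ = 1/24.38 second = 0.04102 second
In minutes: 0.04102 × 0.0166667 = 0.0006836 min

Final: 0.0006836 min


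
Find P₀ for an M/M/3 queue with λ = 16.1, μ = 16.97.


a = λ/μ = 16.1/16.97 = 0.9487; ρ = a/c = 0.3162
Σ_{k=0}^{2} a^k/k! (terms k=0..2) = 1.00000 + 0.94873 + 0.45005 = 2.39878
Tail: a^3/(3!(1−ρ)) = 0.85395/(6·0.6838) = 0.20815
P₀ = 1/(2.39878 + 0.20815) = 1/2.60693 = 0.383593

Final: 0.383593


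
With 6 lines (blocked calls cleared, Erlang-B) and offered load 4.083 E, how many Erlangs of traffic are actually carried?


B(6,4.083) = 0.123194 (Erlang-B)
Carried load = a(1 − B) = 4.083·(1 − 0.123194) = 4.083·0.876806 = 3.5800 E

Final: 3.5800 Erlangs


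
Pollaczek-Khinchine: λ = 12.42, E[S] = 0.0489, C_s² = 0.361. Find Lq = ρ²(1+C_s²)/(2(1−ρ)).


ρ = λ·E[S] = 12.42·0.0489 = 0.6073
Lq = ρ²(1+C_s²)/(2(1−ρ)) = 0.3689·(1+0.361)/(2·0.3927)
= 0.3689·1.3610/0.7853 = 0.63925

Final: 0.63925


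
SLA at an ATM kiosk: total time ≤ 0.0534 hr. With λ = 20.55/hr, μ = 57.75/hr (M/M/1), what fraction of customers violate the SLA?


W ~ Exponential(μ−λ) for M/M/1.
μ − λ = 57.75 − 20.55 = 37.2000
P(W > t) = e^{−(μ−λ)t} = e^{−1.9865} = 0.137177

Final: 0.137177


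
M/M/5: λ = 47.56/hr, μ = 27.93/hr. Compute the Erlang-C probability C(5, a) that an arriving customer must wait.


a = λ/μ = 1.7028; ρ = a/5 = 0.3406
P₀ = 0.181593 (from M/M/c formula)
C(c,a) = [a^c/(c!(1−ρ))]·P₀ = [14.31708/(120·0.6594)]·0.181593
= 0.18093·0.181593 = 0.032855

Final: 0.032855


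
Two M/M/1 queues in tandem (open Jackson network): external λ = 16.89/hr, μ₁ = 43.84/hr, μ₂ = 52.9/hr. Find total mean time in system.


Each node sees arrival rate λ = 16.89/hr (tandem ⇒ throughput preserved).
W₁ = 1/(μ₁−λ) = 1/(43.84−16.89) = 0.03711 hr
W₂ = 1/(μ₂−λ) = 1/(52.9−16.89) = 0.02777 hr
W_total = W₁ + W₂ = 0.03711 + 0.02777 = 0.06488 hr

Final: 0.06488 hr


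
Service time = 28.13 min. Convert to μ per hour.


μ = 1/(service time) in consistent units.
1 hour = 60 min, so μ = 60/28.13 = 2.1330 per hour

Final: 2.1330 /hr


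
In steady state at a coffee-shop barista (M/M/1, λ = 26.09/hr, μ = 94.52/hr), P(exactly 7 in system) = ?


ρ = 26.09/94.52 = 0.2760
P_n = (1−ρ)·ρ^n = (1 − 0.2760)·0.2760^7 = 0.7240·0.0001221 = 0.00008838

Final: 0.00008838


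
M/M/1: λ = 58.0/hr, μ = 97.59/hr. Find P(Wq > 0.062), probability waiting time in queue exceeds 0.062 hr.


ρ = 58.0/97.59 = 0.5943
P(Wq > t) = ρ·e^{−(μ−λ)t} = 0.5943·e^{−2.4546}
= 0.5943·0.085899 = 0.051052

Final: 0.051052


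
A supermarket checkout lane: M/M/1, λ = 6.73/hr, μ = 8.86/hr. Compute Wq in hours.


ρ = 6.73/8.86 = 0.7596
Wq = ρ/(μ−λ) = 0.7596/(8.86 − 6.73) = 0.7596/2.13 = 0.3566 hr

Final: 0.3566 hr


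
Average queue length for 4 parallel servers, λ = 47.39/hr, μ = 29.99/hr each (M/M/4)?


a = λ/μ = 1.5802; ρ = a/4 = 0.3950
P₀ = 0.203427
Lq = P₀·a^c·ρ / (c!·(1−ρ)²) = 0.203427·6.23506·0.3950/(24·0.36597)
= 0.05705

Final: 0.05705


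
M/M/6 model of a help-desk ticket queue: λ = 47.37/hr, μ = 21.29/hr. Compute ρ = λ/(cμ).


ρ = λ/(cμ) = 47.37/(6·21.29) = 47.37/127.74 = 0.3708

Final: 0.3708


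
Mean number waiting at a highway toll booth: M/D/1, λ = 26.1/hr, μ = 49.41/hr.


ρ = 26.1/49.41 = 0.5282
M/D/1: Lq = ρ²/(2(1−ρ)) = 0.2790/(2·0.4718) = 0.29573

Final: 0.29573


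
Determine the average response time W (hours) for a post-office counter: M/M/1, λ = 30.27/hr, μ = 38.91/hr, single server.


W = 1/(μ−λ) = 1/(38.91 − 30.27) = 1/8.64 = 0.1157 hr

Final: 0.1157 hr


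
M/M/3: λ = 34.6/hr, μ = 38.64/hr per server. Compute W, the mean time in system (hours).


a = 0.8954; ρ = 0.2985; P₀ = 0.405361
Lq = P₀·a^c·ρ/(c!(1−ρ)²) = 0.02942
Wq = Lq/λ = 0.02942/34.6 = 0.0008503 hr
W = Wq + 1/μ = 0.0008503 + 0.02588 = 0.02673 hr

Final: 0.02673 hr


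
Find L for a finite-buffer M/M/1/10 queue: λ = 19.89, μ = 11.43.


ρ = 19.89/11.43 = 1.7402
L = ρ[1 − (K+1)ρ^K + Kρ^(K+1)] / [(1−ρ)(1−ρ^(K+1))]
Numerator: 1.7402·(1 − 11·254.615904 + 10·443.071770) = 2838.097235
Denominator: (-0.7402)·(-442.071770) = 327.202727
L = 2838.097235/327.202727 = 8.6738

Final: 8.6738


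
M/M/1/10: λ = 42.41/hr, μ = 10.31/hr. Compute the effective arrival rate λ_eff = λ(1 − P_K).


ρ = 4.1135; P_K = (1−ρ)ρ^10/(1−ρ^11) = 0.756897
λ_eff = λ(1 − P_K) = 42.41·(1 − 0.756897) = 42.41·0.243103 = 10.3100 /hr

Final: 10.3100 /hr


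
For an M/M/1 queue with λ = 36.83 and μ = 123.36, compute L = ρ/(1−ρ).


ρ = λ/μ = 36.83/123.36 = 0.2986
L = ρ/(1−ρ) = 0.2986/(1 − 0.2986) = 0.2986/0.7014 = 0.4256

Final: 0.4256


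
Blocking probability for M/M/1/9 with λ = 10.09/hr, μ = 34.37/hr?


ρ = λ/μ = 10.09/34.37 = 0.2936
P_K = (1−ρ)ρ^K/(1−ρ^(K+1)) = (0.7064·0.00001620)/(1 − 0.000004755)
= 0.00001144/0.999995 = 0.00001144

Final: 0.00001144


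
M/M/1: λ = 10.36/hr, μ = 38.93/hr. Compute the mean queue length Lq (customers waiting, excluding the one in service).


ρ = 10.36/38.93 = 0.2661
Lq = ρ²/(1−ρ) = 0.07082/0.7339 = 0.09650

Final: 0.09650


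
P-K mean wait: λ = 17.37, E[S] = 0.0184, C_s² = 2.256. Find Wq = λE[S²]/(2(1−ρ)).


ρ = λ·E[S] = 17.37·0.0184 = 0.3196
E[S²] = E[S]²(1+C_s²) = 0.0184²·(1+2.256) = 0.001102
Wq = λ·E[S²]/(2(1−ρ)) = 17.37·0.001102/(2·0.6804) = 0.01407 hr

Final: 0.01407 hr


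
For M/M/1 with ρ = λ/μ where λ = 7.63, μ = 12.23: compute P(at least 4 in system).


ρ = 7.63/12.23 = 0.6239
P(N ≥ n) = ρ^n = 0.6239^4 = 0.151493

Final: 0.151493


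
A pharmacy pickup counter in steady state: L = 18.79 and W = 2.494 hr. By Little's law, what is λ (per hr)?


λ = L/W = 18.79/2.494 = 7.5341 /hr

Final: 7.5341 /hr


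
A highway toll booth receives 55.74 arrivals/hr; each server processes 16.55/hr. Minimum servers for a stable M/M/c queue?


Stability requires cμ > λ ⇔ c > λ/μ.
λ/μ = 55.74/16.55 = 3.3680
Minimum integer c = ⌊3.3680⌋ + 1 = 4
Check: 4·16.55 = 66.20 > 55.74, while 3·16.55 = 49.65 ≤ 55.74

Final: 4 servers


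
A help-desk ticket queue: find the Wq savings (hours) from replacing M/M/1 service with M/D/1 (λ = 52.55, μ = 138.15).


ρ = 52.55/138.15 = 0.3804
Wq(M/M/1) = ρ/(μ−λ) = 0.3804/85.60 = 0.004444 hr
Wq(M/D/1) = ρ/(2(μ−λ)) = 0.002222 hr
Savings = 0.004444 − 0.002222 = 0.002222 hr

Final: 0.002222 hr


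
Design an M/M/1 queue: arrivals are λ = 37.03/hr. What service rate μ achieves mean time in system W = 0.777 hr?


W = 1/(μ−λ) ⇒ μ − λ = 1/W = 1/0.777 = 1.2870
μ = λ + 1/W = 37.03 + 1.2870 = 38.3170 per hr

Final: 38.3170 /hr


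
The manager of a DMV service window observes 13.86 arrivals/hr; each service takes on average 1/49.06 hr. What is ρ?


ρ = λ/μ = 13.86/49.06 = 0.2825

Final: 0.2825


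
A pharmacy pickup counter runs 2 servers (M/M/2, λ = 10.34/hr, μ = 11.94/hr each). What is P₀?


a = λ/μ = 10.34/11.94 = 0.8660; ρ = a/c = 0.4330
Σ_{k=0}^{1} a^k/k! (terms k=0..1) = 1.00000 + 0.86600 = 1.86600
Tail: a^2/(2!(1−ρ)) = 0.74995/(2·0.5670) = 0.66133
P₀ = 1/(1.86600 + 0.66133) = 1/2.52733 = 0.395675

Final: 0.395675


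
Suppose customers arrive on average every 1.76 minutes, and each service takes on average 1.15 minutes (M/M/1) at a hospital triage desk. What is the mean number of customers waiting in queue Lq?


λ = 60/1.76 = 34.0909 /hr
μ = 60/1.15 = 52.1739 /hr
ρ = λ/μ = 34.0909/52.1739 = 0.6534
Lq = ρ²/(1−ρ) = 0.4269/0.3466 = 1.2318

Final: 1.2318


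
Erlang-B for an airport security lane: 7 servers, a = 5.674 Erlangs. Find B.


B(c,a) = (a^c/c!) / Σ_{k=0}^{c} a^k/k!
a^7/7! = 37.565985
Σ terms (k=0..7): 1.00000 + 5.67400 + 16.09714 + 30.44505 + 43.18631 + 49.00782 + 46.34506 + 37.56599 = 229.321373
B = 37.565985/229.321373 = 0.163814

Final: 0.163814


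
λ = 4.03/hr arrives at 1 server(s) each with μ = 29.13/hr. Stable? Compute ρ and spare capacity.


Total capacity cμ = 1·29.13 = 29.13/hr
ρ = λ/(cμ) = 4.03/29.13 = 0.1383
Stable ⇔ ρ < 1: YES
Spare capacity = cμ − λ = 29.13 − 4.03 = 25.10/hr

Final: ρ = 0.1383; stable; margin = 25.10/hr


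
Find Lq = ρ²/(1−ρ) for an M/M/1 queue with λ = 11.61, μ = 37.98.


ρ = 11.61/37.98 = 0.3057
Lq = ρ²/(1−ρ) = 0.09344/0.6943 = 0.1346

Final: 0.1346


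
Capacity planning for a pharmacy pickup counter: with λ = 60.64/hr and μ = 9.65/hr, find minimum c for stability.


Stability requires cμ > λ ⇔ c > λ/μ.
λ/μ = 60.64/9.65 = 6.2839
Minimum integer c = ⌊6.2839⌋ + 1 = 7
Check: 7·9.65 = 67.55 > 60.64, while 6·9.65 = 57.90 ≤ 60.64

Final: 7 servers


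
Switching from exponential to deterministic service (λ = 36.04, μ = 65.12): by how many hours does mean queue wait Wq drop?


ρ = 36.04/65.12 = 0.5534
Wq(M/M/1) = ρ/(μ−λ) = 0.5534/29.08 = 0.01903 hr
Wq(M/D/1) = ρ/(2(μ−λ)) = 0.009516 hr
Savings = 0.01903 − 0.009516 = 0.009516 hr

Final: 0.009516 hr


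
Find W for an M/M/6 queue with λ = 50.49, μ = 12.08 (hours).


a = 4.1796; ρ = 0.6966; P₀ = 0.013544
Lq = P₀·a^c·ρ/(c!(1−ρ)²) = 0.75895
Wq = Lq/λ = 0.75895/50.49 = 0.01503 hr
W = Wq + 1/μ = 0.01503 + 0.08278 = 0.09781 hr

Final: 0.09781 hr


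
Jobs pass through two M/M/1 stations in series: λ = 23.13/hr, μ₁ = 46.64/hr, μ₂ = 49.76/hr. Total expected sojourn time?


Each node sees arrival rate λ = 23.13/hr (tandem ⇒ throughput preserved).
W₁ = 1/(μ₁−λ) = 1/(46.64−23.13) = 0.04254 hr
W₂ = 1/(μ₂−λ) = 1/(49.76−23.13) = 0.03755 hr
W_total = W₁ + W₂ = 0.04254 + 0.03755 = 0.08009 hr

Final: 0.08009 hr


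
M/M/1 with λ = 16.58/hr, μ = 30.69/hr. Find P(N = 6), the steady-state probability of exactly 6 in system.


ρ = 16.58/30.69 = 0.5402
P_n = (1−ρ)·ρ^n = (1 − 0.5402)·0.5402^6 = 0.4598·0.024861 = 0.011430

Final: 0.011430


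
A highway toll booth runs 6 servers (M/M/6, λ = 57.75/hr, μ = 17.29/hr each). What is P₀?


a = λ/μ = 57.75/17.29 = 3.3401; ρ = a/c = 0.5567
Σ_{k=0}^{5} a^k/k! (terms k=0..5) = 1.00000 + 3.34008 + 5.57807 + 6.21040 + 5.18581 + 3.46421 = 24.77857
Tail: a^6/(6!(1−ρ)) = 1388.48749/(720·0.4433) = 4.35003
P₀ = 1/(24.77857 + 4.35003) = 1/29.12860 = 0.034331

Final: 0.034331


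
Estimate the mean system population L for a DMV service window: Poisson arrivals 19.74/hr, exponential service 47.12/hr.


ρ = λ/μ = 19.74/47.12 = 0.4189
L = ρ/(1−ρ) = 0.4189/(1 − 0.4189) = 0.4189/0.5811 = 0.7210

Final: 0.7210


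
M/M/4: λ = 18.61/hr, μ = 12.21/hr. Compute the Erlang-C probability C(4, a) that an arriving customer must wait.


a = λ/μ = 1.5242; ρ = a/4 = 0.3810
P₀ = 0.215559 (from M/M/c formula)
C(c,a) = [a^c/(c!(1−ρ))]·P₀ = [5.39663/(24·0.6190)]·0.215559
= 0.36329·0.215559 = 0.078310

Final: 0.078310


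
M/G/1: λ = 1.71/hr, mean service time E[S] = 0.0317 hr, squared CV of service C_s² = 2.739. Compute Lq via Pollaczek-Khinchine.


ρ = λ·E[S] = 1.71·0.0317 = 0.05421
Lq = ρ²(1+C_s²)/(2(1−ρ)) = 0.002938·(1+2.739)/(2·0.9458)
= 0.002938·3.7390/1.8916 = 0.005808

Final: 0.005808


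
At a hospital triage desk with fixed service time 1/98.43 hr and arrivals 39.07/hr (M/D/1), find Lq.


ρ = 39.07/98.43 = 0.3969
M/D/1: Lq = ρ²/(2(1−ρ)) = 0.1576/(2·0.6031) = 0.13063

Final: 0.13063


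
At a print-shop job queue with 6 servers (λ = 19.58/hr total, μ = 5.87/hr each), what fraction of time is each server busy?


ρ = λ/(cμ) = 19.58/(6·5.87) = 19.58/35.22 = 0.5559

Final: 0.5559


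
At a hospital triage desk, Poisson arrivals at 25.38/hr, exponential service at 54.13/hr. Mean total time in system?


W = 1/(μ−λ) = 1/(54.13 − 25.38) = 1/28.75 = 0.03478 hr

Final: 0.03478 hr


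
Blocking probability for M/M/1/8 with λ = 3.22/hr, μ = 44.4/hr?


ρ = λ/μ = 3.22/44.4 = 0.07252
P_K = (1−ρ)ρ^K/(1−ρ^(K+1)) = (0.9275·7.652e-10)/(1 − 5.550e-11)
= 7.097e-10/1.000000 = 7.097e-10

Final: 7.097e-10


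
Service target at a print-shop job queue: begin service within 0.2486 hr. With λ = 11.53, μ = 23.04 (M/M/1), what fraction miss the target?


ρ = 11.53/23.04 = 0.5004
P(Wq > t) = ρ·e^{−(μ−λ)t} = 0.5004·e^{−2.8614}
= 0.5004·0.057189 = 0.028620

Final: 0.028620


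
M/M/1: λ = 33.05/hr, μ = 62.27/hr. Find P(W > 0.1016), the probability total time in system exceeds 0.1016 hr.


W ~ Exponential(μ−λ) for M/M/1.
μ − λ = 62.27 − 33.05 = 29.2200
P(W > t) = e^{−(μ−λ)t} = e^{−2.9688} = 0.051367

Final: 0.051367


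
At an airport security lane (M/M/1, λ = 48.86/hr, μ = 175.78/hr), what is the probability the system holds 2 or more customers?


ρ = 48.86/175.78 = 0.2780
P(N ≥ n) = ρ^n = 0.2780^2 = 0.077262

Final: 0.077262


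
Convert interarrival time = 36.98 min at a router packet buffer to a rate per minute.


λ = 1/(interarrival time) in consistent units.
1 minute = 1 min, so λ = 1/36.98 = 0.02704 per minute

Final: 0.02704 /min


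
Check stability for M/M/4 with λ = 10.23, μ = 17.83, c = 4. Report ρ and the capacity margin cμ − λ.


Total capacity cμ = 4·17.83 = 71.32/hr
ρ = λ/(cμ) = 10.23/71.32 = 0.1434
Stable ⇔ ρ < 1: YES
Spare capacity = cμ − λ = 71.32 − 10.23 = 61.09/hr

Final: ρ = 0.1434; stable; margin = 61.09/hr


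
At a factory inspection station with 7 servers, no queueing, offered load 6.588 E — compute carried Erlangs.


B(7,6.588) = 0.222981 (Erlang-B)
Carried load = a(1 − B) = 6.588·(1 − 0.222981) = 6.588·0.777019 = 5.1190 E

Final: 5.1190 Erlangs


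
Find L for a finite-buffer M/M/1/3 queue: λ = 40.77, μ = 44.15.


ρ = 40.77/44.15 = 0.9234
L = ρ[1 − (K+1)ρ^K + Kρ^(K+1)] / [(1−ρ)(1−ρ^(K+1))]
Numerator: 0.9234·(1 − 4·0.787463 + 3·0.727177) = 0.029254
Denominator: (0.07656)·(0.272823) = 0.020887
L = 0.029254/0.020887 = 1.4006

Final: 1.4006


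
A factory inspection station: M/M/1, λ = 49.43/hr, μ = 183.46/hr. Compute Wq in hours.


ρ = 49.43/183.46 = 0.2694
Wq = ρ/(μ−λ) = 0.2694/(183.46 − 49.43) = 0.2694/134.03 = 0.002010 hr

Final: 0.002010 hr


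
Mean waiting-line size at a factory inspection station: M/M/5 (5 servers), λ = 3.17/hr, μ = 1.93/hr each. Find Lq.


a = λ/μ = 1.6425; ρ = a/5 = 0.3285
P₀ = 0.192995
Lq = P₀·a^c·ρ / (c!·(1−ρ)²) = 0.192995·11.95390·0.3285/(120·0.45092)
= 0.01401

Final: 0.01401


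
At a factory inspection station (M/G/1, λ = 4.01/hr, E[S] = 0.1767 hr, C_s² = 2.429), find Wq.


ρ = λ·E[S] = 4.01·0.1767 = 0.7086
E[S²] = E[S]²(1+C_s²) = 0.1767²·(1+2.429) = 0.107063
Wq = λ·E[S²]/(2(1−ρ)) = 4.01·0.107063/(2·0.2914) = 0.73657 hr

Final: 0.73657 hr


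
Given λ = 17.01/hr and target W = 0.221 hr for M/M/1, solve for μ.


W = 1/(μ−λ) ⇒ μ − λ = 1/W = 1/0.221 = 4.5249
μ = λ + 1/W = 17.01 + 4.5249 = 21.5349 per hr

Final: 21.5349 /hr


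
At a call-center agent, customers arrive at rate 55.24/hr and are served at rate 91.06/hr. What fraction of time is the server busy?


ρ = λ/μ = 55.24/91.06 = 0.6066

Final: 0.6066


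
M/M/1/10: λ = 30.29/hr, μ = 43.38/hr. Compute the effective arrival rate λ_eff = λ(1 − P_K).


ρ = 0.6982; P_K = (1−ρ)ρ^10/(1−ρ^11) = 0.008476
λ_eff = λ(1 − P_K) = 30.29·(1 − 0.008476) = 30.29·0.991524 = 30.0333 /hr

Final: 30.0333 /hr


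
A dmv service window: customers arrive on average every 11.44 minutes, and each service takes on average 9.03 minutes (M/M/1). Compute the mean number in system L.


λ = 60/11.44 = 5.2448 /hr
μ = 60/9.03 = 6.6445 /hr
ρ = λ/μ = 5.2448/6.6445 = 0.7893
L = ρ/(1−ρ) = 0.7893/0.2107 = 3.7469

Final: 3.7469


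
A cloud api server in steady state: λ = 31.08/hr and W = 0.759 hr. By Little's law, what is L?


L = λW = 31.08·0.759 = 23.5897

Final: 23.5897


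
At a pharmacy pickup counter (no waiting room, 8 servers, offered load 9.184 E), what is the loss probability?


B(c,a) = (a^c/c!) / Σ_{k=0}^{c} a^k/k!
a^8/8! = 1255.262275
Σ terms (k=0..8): 1.00000 + 9.18400 + 42.17293 + 129.10539 + 296.42598 + 544.47523 + 833.41009 + 1093.43404 + 1255.26228 = 4204.469929
B = 1255.262275/4204.469929 = 0.298554

Final: 0.298554


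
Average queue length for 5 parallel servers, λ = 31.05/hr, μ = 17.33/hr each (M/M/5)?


a = λ/μ = 1.7917; ρ = a/5 = 0.3583
P₀ = 0.165988
Lq = P₀·a^c·ρ / (c!·(1−ρ)²) = 0.165988·18.46355·0.3583/(120·0.41173)
= 0.02223

Final: 0.02223


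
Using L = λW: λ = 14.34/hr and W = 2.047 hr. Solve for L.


L = λW = 14.34·2.047 = 29.3540

Final: 29.3540


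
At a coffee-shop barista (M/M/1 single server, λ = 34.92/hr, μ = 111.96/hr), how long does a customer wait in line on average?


ρ = 34.92/111.96 = 0.3119
Wq = ρ/(μ−λ) = 0.3119/(111.96 − 34.92) = 0.3119/77.04 = 0.004049 hr

Final: 0.004049 hr


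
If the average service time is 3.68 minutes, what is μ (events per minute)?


μ = 1/(service time) in consistent units.
1 minute = 1 min, so μ = 1/3.68 = 0.2717 per minute

Final: 0.2717 /min


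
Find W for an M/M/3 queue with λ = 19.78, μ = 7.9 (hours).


a = 2.5038; ρ = 0.8346; P₀ = 0.044534
Lq = P₀·a^c·ρ/(c!(1−ρ)²) = 3.55419
Wq = Lq/λ = 3.55419/19.78 = 0.17969 hr
W = Wq + 1/μ = 0.17969 + 0.12658 = 0.30627 hr

Final: 0.30627 hr


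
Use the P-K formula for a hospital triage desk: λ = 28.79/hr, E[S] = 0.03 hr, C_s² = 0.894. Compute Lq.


ρ = λ·E[S] = 28.79·0.03 = 0.8637
Lq = ρ²(1+C_s²)/(2(1−ρ)) = 0.7460·(1+0.894)/(2·0.1363)
= 0.7460·1.8940/0.2726 = 5.18299

Final: 5.18299


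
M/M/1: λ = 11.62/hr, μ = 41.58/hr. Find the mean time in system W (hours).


W = 1/(μ−λ) = 1/(41.58 − 11.62) = 1/29.96 = 0.03338 hr

Final: 0.03338 hr


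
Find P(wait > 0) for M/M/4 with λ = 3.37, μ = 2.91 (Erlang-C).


a = λ/μ = 1.1581; ρ = a/4 = 0.2895
P₀ = 0.313187 (from M/M/c formula)
C(c,a) = [a^c/(c!(1−ρ))]·P₀ = [1.79865/(24·0.7105)]·0.313187
= 0.10548·0.313187 = 0.033036

Final: 0.033036


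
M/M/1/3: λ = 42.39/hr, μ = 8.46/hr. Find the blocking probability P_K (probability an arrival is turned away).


ρ = λ/μ = 42.39/8.46 = 5.0106
P_K = (1−ρ)ρ^K/(1−ρ^(K+1)) = (-4.0106·125.799571)/(1 − 630.336149)
= -504.536578/-629.336149 = 0.801696

Final: 0.801696


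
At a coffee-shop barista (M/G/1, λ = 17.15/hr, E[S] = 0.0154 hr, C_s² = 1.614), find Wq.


ρ = λ·E[S] = 17.15·0.0154 = 0.2641
E[S²] = E[S]²(1+C_s²) = 0.0154²·(1+1.614) = 0.0006199
Wq = λ·E[S²]/(2(1−ρ)) = 17.15·0.0006199/(2·0.7359) = 0.007224 hr

Final: 0.007224 hr


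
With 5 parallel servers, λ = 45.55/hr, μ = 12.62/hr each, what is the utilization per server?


ρ = λ/(cμ) = 45.55/(5·12.62) = 45.55/63.10 = 0.7219

Final: 0.7219


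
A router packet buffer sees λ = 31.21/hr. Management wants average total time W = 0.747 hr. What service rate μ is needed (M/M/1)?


W = 1/(μ−λ) ⇒ μ − λ = 1/W = 1/0.747 = 1.3387
μ = λ + 1/W = 31.21 + 1.3387 = 32.5487 per hr

Final: 32.5487 /hr


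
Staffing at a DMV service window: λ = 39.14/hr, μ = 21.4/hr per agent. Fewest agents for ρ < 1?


Stability requires cμ > λ ⇔ c > λ/μ.
λ/μ = 39.14/21.4 = 1.8290
Minimum integer c = ⌊1.8290⌋ + 1 = 2
Check: 2·21.4 = 42.80 > 39.14, while 1·21.4 = 21.40 ≤ 39.14

Final: 2 servers


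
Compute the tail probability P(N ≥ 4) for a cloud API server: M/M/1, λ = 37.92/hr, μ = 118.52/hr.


ρ = 37.92/118.52 = 0.3199
P(N ≥ n) = ρ^n = 0.3199^4 = 0.010479

Final: 0.010479


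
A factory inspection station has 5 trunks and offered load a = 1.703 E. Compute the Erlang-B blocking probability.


B(c,a) = (a^c/c!) / Σ_{k=0}^{c} a^k/k!
a^5/5! = 0.119369
Σ terms (k=0..5): 1.00000 + 1.70300 + 1.45010 + 0.82318 + 0.35047 + 0.11937 = 5.446117
B = 0.119369/5.446117 = 0.021918

Final: 0.021918


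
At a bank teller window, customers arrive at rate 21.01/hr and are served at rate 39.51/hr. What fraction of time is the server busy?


ρ = λ/μ = 21.01/39.51 = 0.5318

Final: 0.5318


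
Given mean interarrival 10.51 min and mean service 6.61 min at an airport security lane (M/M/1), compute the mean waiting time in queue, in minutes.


λ = 60/10.51 = 5.7088 /hr
μ = 60/6.61 = 9.0772 /hr
ρ = λ/μ = 5.7088/9.0772 = 0.6289
Wq = ρ/(μ−λ) = 0.6289/(9.0772−5.7088) = 0.18672 hr
In minutes: 0.18672·60 = 11.203 min

Final: 11.203 min


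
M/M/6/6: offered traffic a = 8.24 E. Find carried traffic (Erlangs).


B(6,8.24) = 0.402604 (Erlang-B)
Carried load = a(1 − B) = 8.24·(1 − 0.402604) = 8.24·0.597396 = 4.9225 E

Final: 4.9225 Erlangs


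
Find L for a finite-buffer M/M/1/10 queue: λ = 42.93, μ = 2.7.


ρ = 42.93/2.7 = 15.9000
L = ρ[1 − (K+1)ρ^K + Kρ^(K+1)] / [(1−ρ)(1−ρ^(K+1))]
Numerator: 15.9000·(1 − 11·1032693023761.317139 + 10·16419819077804.939453) = 2430133223515146.500000
Denominator: (-14.9000)·(-16419819077803.939453) = 244655304259278.687500
L = 2430133223515146.500000/244655304259278.687500 = 9.9329

Final: 9.9329


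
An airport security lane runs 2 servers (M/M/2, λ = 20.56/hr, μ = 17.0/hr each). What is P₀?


a = λ/μ = 20.56/17.0 = 1.2094; ρ = a/c = 0.6047
Σ_{k=0}^{1} a^k/k! (terms k=0..1) = 1.00000 + 1.20941 = 2.20941
Tail: a^2/(2!(1−ρ)) = 1.46268/(2·0.3953) = 1.85011
P₀ = 1/(2.20941 + 1.85011) = 1/4.05952 = 0.246334

Final: 0.246334


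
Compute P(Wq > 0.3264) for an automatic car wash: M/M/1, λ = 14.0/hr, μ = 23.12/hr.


ρ = 14.0/23.12 = 0.6055
P(Wq > t) = ρ·e^{−(μ−λ)t} = 0.6055·e^{−2.9768}
= 0.6055·0.050957 = 0.030856

Final: 0.030856


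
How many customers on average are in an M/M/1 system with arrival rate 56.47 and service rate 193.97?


ρ = λ/μ = 56.47/193.97 = 0.2911
L = ρ/(1−ρ) = 0.2911/(1 − 0.2911) = 0.2911/0.7089 = 0.4107

Final: 0.4107


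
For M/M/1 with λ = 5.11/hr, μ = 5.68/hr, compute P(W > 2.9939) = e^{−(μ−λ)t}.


W ~ Exponential(μ−λ) for M/M/1.
μ − λ = 5.68 − 5.11 = 0.5700
P(W > t) = e^{−(μ−λ)t} = e^{−1.7065} = 0.181496

Final: 0.181496


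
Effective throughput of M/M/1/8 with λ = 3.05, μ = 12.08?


ρ = 0.2525; P_K = (1−ρ)ρ^8/(1−ρ^9) = 0.00001234
λ_eff = λ(1 − P_K) = 3.05·(1 − 0.00001234) = 3.05·0.999988 = 3.0500 /hr

Final: 3.0500 /hr


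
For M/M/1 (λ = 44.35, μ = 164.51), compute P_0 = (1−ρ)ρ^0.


ρ = 44.35/164.51 = 0.2696
P_n = (1−ρ)·ρ^n = (1 − 0.2696)·0.2696^0 = 0.7304·1.000000 = 0.730412

Final: 0.730412


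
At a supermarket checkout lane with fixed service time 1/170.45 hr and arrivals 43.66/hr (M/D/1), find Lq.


ρ = 43.66/170.45 = 0.2561
M/D/1: Lq = ρ²/(2(1−ρ)) = 0.06561/(2·0.7439) = 0.04410

Final: 0.04410


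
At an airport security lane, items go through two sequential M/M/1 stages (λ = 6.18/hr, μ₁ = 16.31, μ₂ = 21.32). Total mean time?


Each node sees arrival rate λ = 6.18/hr (tandem ⇒ throughput preserved).
W₁ = 1/(μ₁−λ) = 1/(16.31−6.18) = 0.09872 hr
W₂ = 1/(μ₂−λ) = 1/(21.32−6.18) = 0.06605 hr
W_total = W₁ + W₂ = 0.09872 + 0.06605 = 0.16477 hr

Final: 0.16477 hr


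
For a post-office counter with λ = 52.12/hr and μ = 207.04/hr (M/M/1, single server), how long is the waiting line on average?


ρ = 52.12/207.04 = 0.2517
Lq = ρ²/(1−ρ) = 0.06337/0.7483 = 0.08469

Final: 0.08469


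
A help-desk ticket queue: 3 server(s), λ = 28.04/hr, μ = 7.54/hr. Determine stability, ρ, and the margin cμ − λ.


Total capacity cμ = 3·7.54 = 22.62/hr
ρ = λ/(cμ) = 28.04/22.62 = 1.2396
Stable ⇔ ρ < 1: NO
Spare capacity = cμ − λ = 22.62 − 28.04 = -5.42/hr

Final: ρ = 1.2396; unstable; margin = -5.42/hr


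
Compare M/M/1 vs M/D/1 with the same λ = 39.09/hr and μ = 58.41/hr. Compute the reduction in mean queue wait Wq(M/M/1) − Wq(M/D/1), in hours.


ρ = 39.09/58.41 = 0.6692
Wq(M/M/1) = ρ/(μ−λ) = 0.6692/19.32 = 0.03464 hr
Wq(M/D/1) = ρ/(2(μ−λ)) = 0.01732 hr
Savings = 0.03464 − 0.01732 = 0.01732 hr

Final: 0.01732 hr


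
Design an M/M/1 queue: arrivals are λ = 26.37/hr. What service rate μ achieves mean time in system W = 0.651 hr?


W = 1/(μ−λ) ⇒ μ − λ = 1/W = 1/0.651 = 1.5361
μ = λ + 1/W = 26.37 + 1.5361 = 27.9061 per hr

Final: 27.9061 /hr


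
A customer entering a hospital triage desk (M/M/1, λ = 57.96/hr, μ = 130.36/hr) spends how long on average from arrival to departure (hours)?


W = 1/(μ−λ) = 1/(130.36 − 57.96) = 1/72.40 = 0.01381 hr

Final: 0.01381 hr


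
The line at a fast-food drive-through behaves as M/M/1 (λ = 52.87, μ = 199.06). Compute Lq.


ρ = 52.87/199.06 = 0.2656
Lq = ρ²/(1−ρ) = 0.07054/0.7344 = 0.09605

Final: 0.09605


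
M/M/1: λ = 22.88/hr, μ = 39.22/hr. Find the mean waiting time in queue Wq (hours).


ρ = 22.88/39.22 = 0.5834
Wq = ρ/(μ−λ) = 0.5834/(39.22 − 22.88) = 0.5834/16.34 = 0.03570 hr

Final: 0.03570 hr


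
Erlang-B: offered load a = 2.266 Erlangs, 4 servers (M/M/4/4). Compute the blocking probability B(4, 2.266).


B(c,a) = (a^c/c!) / Σ_{k=0}^{c} a^k/k!
a^4/4! = 1.098572
Σ terms (k=0..4): 1.00000 + 2.26600 + 2.56738 + 1.93923 + 1.09857 = 8.871176
B = 1.098572/8.871176 = 0.123836

Final: 0.123836


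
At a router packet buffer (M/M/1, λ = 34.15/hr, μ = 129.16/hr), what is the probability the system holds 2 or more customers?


ρ = 34.15/129.16 = 0.2644
P(N ≥ n) = ρ^n = 0.2644^2 = 0.069908

Final: 0.069908


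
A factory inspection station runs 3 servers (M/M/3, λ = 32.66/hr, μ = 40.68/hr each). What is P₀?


a = λ/μ = 32.66/40.68 = 0.8029; ρ = a/c = 0.2676
Σ_{k=0}^{2} a^k/k! (terms k=0..2) = 1.00000 + 0.80285 + 0.32229 = 2.12514
Tail: a^3/(3!(1−ρ)) = 0.51749/(6·0.7324) = 0.11777
P₀ = 1/(2.12514 + 0.11777) = 1/2.24290 = 0.445851

Final: 0.445851


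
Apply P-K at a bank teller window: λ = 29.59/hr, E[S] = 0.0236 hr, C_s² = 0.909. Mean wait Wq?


ρ = λ·E[S] = 29.59·0.0236 = 0.6983
E[S²] = E[S]²(1+C_s²) = 0.0236²·(1+0.909) = 0.001063
Wq = λ·E[S²]/(2(1−ρ)) = 29.59·0.001063/(2·0.3017) = 0.05214 hr

Final: 0.05214 hr


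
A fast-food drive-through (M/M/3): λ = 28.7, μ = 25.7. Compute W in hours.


a = 1.1167; ρ = 0.3722; P₀ = 0.321541
Lq = P₀·a^c·ρ/(c!(1−ρ)²) = 0.07050
Wq = Lq/λ = 0.07050/28.7 = 0.002456 hr
W = Wq + 1/μ = 0.002456 + 0.03891 = 0.04137 hr

Final: 0.04137 hr


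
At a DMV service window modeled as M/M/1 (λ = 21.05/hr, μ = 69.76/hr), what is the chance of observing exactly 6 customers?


ρ = 21.05/69.76 = 0.3017
P_n = (1−ρ)·ρ^n = (1 − 0.3017)·0.3017^6 = 0.6983·0.0007549 = 0.0005271

Final: 0.0005271


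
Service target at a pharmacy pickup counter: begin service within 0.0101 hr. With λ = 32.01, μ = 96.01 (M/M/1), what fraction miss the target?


ρ = 32.01/96.01 = 0.3334
P(Wq > t) = ρ·e^{−(μ−λ)t} = 0.3334·e^{−0.6464}
= 0.3334·0.523929 = 0.174679

Final: 0.174679


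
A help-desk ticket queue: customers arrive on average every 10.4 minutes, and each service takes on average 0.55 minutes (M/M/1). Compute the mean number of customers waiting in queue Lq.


λ = 60/10.4 = 5.7692 /hr
μ = 60/0.55 = 109.0909 /hr
ρ = λ/μ = 5.7692/109.0909 = 0.05288
Lq = ρ²/(1−ρ) = 0.002797/0.9471 = 0.002953

Final: 0.002953


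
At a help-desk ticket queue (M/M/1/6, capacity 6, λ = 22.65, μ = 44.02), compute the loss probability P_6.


ρ = λ/μ = 22.65/44.02 = 0.5145
P_K = (1−ρ)ρ^K/(1−ρ^(K+1)) = (0.4855·0.018557)/(1 − 0.009548)
= 0.009009/0.990452 = 0.009096

Final: 0.009096


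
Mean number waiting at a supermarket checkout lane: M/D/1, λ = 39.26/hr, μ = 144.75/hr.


ρ = 39.26/144.75 = 0.2712
M/D/1: Lq = ρ²/(2(1−ρ)) = 0.07356/(2·0.7288) = 0.05047

Final: 0.05047


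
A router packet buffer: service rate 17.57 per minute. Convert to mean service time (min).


Mean service time = 1/μ = 1/17.57 minute = 0.05692 minute
In minutes: 0.05692 × 1 = 0.05692 min

Final: 0.05692 min


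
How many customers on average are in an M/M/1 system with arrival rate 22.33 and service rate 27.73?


ρ = λ/μ = 22.33/27.73 = 0.8053
L = ρ/(1−ρ) = 0.8053/(1 − 0.8053) = 0.8053/0.1947 = 4.1352

Final: 4.1352


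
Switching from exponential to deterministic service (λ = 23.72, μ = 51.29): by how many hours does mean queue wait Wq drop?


ρ = 23.72/51.29 = 0.4625
Wq(M/M/1) = ρ/(μ−λ) = 0.4625/27.57 = 0.01677 hr
Wq(M/D/1) = ρ/(2(μ−λ)) = 0.008387 hr
Savings = 0.01677 − 0.008387 = 0.008387 hr

Final: 0.008387 hr


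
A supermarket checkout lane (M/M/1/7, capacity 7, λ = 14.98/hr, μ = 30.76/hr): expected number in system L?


ρ = 14.98/30.76 = 0.4870
L = ρ[1 − (K+1)ρ^K + Kρ^(K+1)] / [(1−ρ)(1−ρ^(K+1))]
Numerator: 0.4870·(1 − 8·0.006496 + 7·0.003164) = 0.472471
Denominator: (0.5130)·(0.996836) = 0.511381
L = 0.472471/0.511381 = 0.9239

Final: 0.9239


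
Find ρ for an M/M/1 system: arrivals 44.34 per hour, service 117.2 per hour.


ρ = λ/μ = 44.34/117.2 = 0.3783

Final: 0.3783


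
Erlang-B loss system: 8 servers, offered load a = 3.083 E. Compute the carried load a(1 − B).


B(8,3.083) = 0.009318 (Erlang-B)
Carried load = a(1 − B) = 3.083·(1 − 0.009318) = 3.083·0.990682 = 3.0543 E

Final: 3.0543 Erlangs


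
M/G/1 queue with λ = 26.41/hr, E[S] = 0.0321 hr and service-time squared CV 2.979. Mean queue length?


ρ = λ·E[S] = 26.41·0.0321 = 0.8478
Lq = ρ²(1+C_s²)/(2(1−ρ)) = 0.7187·(1+2.979)/(2·0.1522)
= 0.7187·3.9790/0.3045 = 9.39215

Final: 9.39215


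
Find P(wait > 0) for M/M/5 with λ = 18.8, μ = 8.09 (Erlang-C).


a = λ/μ = 2.3239; ρ = a/5 = 0.4648
P₀ = 0.096284 (from M/M/c formula)
C(c,a) = [a^c/(c!(1−ρ))]·P₀ = [67.77143/(120·0.5352)]·0.096284
= 1.05518·0.096284 = 0.101597

Final: 0.101597


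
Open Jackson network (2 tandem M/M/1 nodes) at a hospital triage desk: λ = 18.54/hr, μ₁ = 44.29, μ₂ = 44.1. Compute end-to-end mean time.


Each node sees arrival rate λ = 18.54/hr (tandem ⇒ throughput preserved).
W₁ = 1/(μ₁−λ) = 1/(44.29−18.54) = 0.03883 hr
W₂ = 1/(μ₂−λ) = 1/(44.1−18.54) = 0.03912 hr
W_total = W₁ + W₂ = 0.03883 + 0.03912 = 0.07796 hr

Final: 0.07796 hr


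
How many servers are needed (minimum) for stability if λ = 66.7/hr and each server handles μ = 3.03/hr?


Stability requires cμ > λ ⇔ c > λ/μ.
λ/μ = 66.7/3.03 = 22.0132
Minimum integer c = ⌊22.0132⌋ + 1 = 23
Check: 23·3.03 = 69.69 > 66.7, while 22·3.03 = 66.66 ≤ 66.7

Final: 23 servers


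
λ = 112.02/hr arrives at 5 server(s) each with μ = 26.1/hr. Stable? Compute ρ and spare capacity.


Total capacity cμ = 5·26.1 = 130.50/hr
ρ = λ/(cμ) = 112.02/130.50 = 0.8584
Stable ⇔ ρ < 1: YES
Spare capacity = cμ − λ = 130.50 − 112.02 = 18.48/hr

Final: ρ = 0.8584; stable; margin = 18.48/hr


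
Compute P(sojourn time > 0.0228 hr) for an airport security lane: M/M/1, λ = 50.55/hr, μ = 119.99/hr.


W ~ Exponential(μ−λ) for M/M/1.
μ − λ = 119.99 − 50.55 = 69.4400
P(W > t) = e^{−(μ−λ)t} = e^{−1.5832} = 0.205310

Final: 0.205310


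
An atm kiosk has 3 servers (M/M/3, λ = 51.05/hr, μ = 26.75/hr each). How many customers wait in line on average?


a = λ/μ = 1.9084; ρ = a/3 = 0.6361
P₀ = 0.126373
Lq = P₀·a^c·ρ / (c!·(1−ρ)²) = 0.126373·6.95050·0.6361/(6·0.13240)
= 0.70339

Final: 0.70339


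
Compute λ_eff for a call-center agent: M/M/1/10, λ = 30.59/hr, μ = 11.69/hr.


ρ = 2.6168; P_K = (1−ρ)ρ^10/(1−ρ^11) = 0.617865
λ_eff = λ(1 − P_K) = 30.59·(1 − 0.617865) = 30.59·0.382135 = 11.6895 /hr

Final: 11.6895 /hr


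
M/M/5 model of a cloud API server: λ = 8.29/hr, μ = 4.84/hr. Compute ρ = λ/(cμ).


ρ = λ/(cμ) = 8.29/(5·4.84) = 8.29/24.20 = 0.3426

Final: 0.3426


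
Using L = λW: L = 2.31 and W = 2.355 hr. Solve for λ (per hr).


λ = L/W = 2.31/2.355 = 0.9809 /hr

Final: 0.9809 /hr


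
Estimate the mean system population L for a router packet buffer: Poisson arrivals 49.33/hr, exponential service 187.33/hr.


ρ = λ/μ = 49.33/187.33 = 0.2633
L = ρ/(1−ρ) = 0.2633/(1 − 0.2633) = 0.2633/0.7367 = 0.3575

Final: 0.3575


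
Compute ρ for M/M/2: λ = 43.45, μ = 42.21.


ρ = λ/(cμ) = 43.45/(2·42.21) = 43.45/84.42 = 0.5147

Final: 0.5147


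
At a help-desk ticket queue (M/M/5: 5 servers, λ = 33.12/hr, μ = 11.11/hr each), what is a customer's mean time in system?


a = 2.9811; ρ = 0.5962; P₀ = 0.047642
Lq = P₀·a^c·ρ/(c!(1−ρ)²) = 0.34183
Wq = Lq/λ = 0.34183/33.12 = 0.01032 hr
W = Wq + 1/μ = 0.01032 + 0.09001 = 0.10033 hr

Final: 0.10033 hr


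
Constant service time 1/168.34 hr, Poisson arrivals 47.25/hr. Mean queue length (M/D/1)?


ρ = 47.25/168.34 = 0.2807
M/D/1: Lq = ρ²/(2(1−ρ)) = 0.07878/(2·0.7193) = 0.05476

Final: 0.05476


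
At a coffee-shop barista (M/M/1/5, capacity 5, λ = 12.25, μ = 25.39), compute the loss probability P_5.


ρ = λ/μ = 12.25/25.39 = 0.4825
P_K = (1−ρ)ρ^K/(1−ρ^(K+1)) = (0.5175·0.026144)/(1 − 0.012614)
= 0.013530/0.987386 = 0.013703

Final: 0.013703


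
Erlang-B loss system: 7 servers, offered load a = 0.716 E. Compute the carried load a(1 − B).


B(7,0.716) = 0.000009354 (Erlang-B)
Carried load = a(1 − B) = 0.716·(1 − 0.000009354) = 0.716·0.999991 = 0.7160 E

Final: 0.7160 Erlangs


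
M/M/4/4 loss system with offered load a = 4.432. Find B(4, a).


B(c,a) = (a^c/c!) / Σ_{k=0}^{c} a^k/k!
a^4/4! = 16.076362
Σ terms (k=0..4): 1.00000 + 4.43200 + 9.82131 + 14.50935 + 16.07636 = 45.839025
B = 16.076362/45.839025 = 0.350713

Final: 0.350713


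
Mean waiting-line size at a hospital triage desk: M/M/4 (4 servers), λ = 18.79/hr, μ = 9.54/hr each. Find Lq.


a = λ/μ = 1.9696; ρ = a/4 = 0.4924
P₀ = 0.134806
Lq = P₀·a^c·ρ / (c!·(1−ρ)²) = 0.134806·15.04921·0.4924/(24·0.25766)
= 0.16154

Final: 0.16154


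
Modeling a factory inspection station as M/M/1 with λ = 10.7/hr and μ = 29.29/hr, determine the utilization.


ρ = λ/μ = 10.7/29.29 = 0.3653

Final: 0.3653


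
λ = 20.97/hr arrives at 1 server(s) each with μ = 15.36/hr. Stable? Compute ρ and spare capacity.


Total capacity cμ = 1·15.36 = 15.36/hr
ρ = λ/(cμ) = 20.97/15.36 = 1.3652
Stable ⇔ ρ < 1: NO
Spare capacity = cμ − λ = 15.36 − 20.97 = -5.61/hr

Final: ρ = 1.3652; unstable; margin = -5.61/hr


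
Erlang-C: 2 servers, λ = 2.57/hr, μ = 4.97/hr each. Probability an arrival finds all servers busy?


a = λ/μ = 0.5171; ρ = a/2 = 0.2586
P₀ = 0.589129 (from M/M/c formula)
C(c,a) = [a^c/(c!(1−ρ))]·P₀ = [0.26740/(2·0.7414)]·0.589129
= 0.18032·0.589129 = 0.106231

Final: 0.106231


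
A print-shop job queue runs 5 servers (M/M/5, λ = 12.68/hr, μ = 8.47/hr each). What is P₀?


a = λ/μ = 12.68/8.47 = 1.4970; ρ = a/c = 0.2994
Σ_{k=0}^{4} a^k/k! (terms k=0..4) = 1.00000 + 1.49705 + 1.12058 + 0.55919 + 0.20928 = 4.38609
Tail: a^5/(5!(1−ρ)) = 7.51933/(120·0.7006) = 0.08944
P₀ = 1/(4.38609 + 0.08944) = 1/4.47553 = 0.223437

Final: 0.223437


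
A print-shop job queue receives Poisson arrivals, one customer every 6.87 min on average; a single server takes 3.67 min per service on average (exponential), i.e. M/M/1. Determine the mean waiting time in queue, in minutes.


λ = 60/6.87 = 8.7336 /hr
μ = 60/3.67 = 16.3488 /hr
ρ = λ/μ = 8.7336/16.3488 = 0.5342
Wq = ρ/(μ−λ) = 0.5342/(16.3488−8.7336) = 0.07015 hr
In minutes: 0.07015·60 = 4.209 min

Final: 4.209 min


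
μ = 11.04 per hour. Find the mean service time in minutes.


Mean service time = 1/μ = 1/11.04 hour = 0.09058 hour
In minutes: 0.09058 × 60 = 5.4348 min

Final: 5.4348 min


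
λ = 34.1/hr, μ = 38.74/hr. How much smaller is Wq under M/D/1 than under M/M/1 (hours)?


ρ = 34.1/38.74 = 0.8802
Wq(M/M/1) = ρ/(μ−λ) = 0.8802/4.64 = 0.18970 hr
Wq(M/D/1) = ρ/(2(μ−λ)) = 0.09485 hr
Savings = 0.18970 − 0.09485 = 0.09485 hr

Final: 0.09485 hr


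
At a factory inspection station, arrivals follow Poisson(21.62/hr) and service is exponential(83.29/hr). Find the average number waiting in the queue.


ρ = 21.62/83.29 = 0.2596
Lq = ρ²/(1−ρ) = 0.06738/0.7404 = 0.09100

Final: 0.09100


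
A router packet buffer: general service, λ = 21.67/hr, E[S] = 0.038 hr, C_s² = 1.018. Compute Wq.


ρ = λ·E[S] = 21.67·0.038 = 0.8235
E[S²] = E[S]²(1+C_s²) = 0.038²·(1+1.018) = 0.002914
Wq = λ·E[S²]/(2(1−ρ)) = 21.67·0.002914/(2·0.1765) = 0.17884 hr

Final: 0.17884 hr


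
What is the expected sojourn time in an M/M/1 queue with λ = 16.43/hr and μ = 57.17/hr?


W = 1/(μ−λ) = 1/(57.17 − 16.43) = 1/40.74 = 0.02455 hr

Final: 0.02455 hr


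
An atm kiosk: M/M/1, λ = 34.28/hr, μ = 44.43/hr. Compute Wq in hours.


ρ = 34.28/44.43 = 0.7716
Wq = ρ/(μ−λ) = 0.7716/(44.43 − 34.28) = 0.7716/10.15 = 0.07601 hr

Final: 0.07601 hr


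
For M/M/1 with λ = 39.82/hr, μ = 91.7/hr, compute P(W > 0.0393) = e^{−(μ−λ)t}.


W ~ Exponential(μ−λ) for M/M/1.
μ − λ = 91.7 − 39.82 = 51.8800
P(W > t) = e^{−(μ−λ)t} = e^{−2.0389} = 0.130174

Final: 0.130174


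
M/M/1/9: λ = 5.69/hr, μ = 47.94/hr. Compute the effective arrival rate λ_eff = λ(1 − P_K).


ρ = 0.1187; P_K = (1−ρ)ρ^9/(1−ρ^10) = 0.000000004120
λ_eff = λ(1 − P_K) = 5.69·(1 − 0.000000004120) = 5.69·1.000000 = 5.6900 /hr

Final: 5.6900 /hr


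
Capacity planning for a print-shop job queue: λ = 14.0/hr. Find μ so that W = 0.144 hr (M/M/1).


W = 1/(μ−λ) ⇒ μ − λ = 1/W = 1/0.144 = 6.9444
μ = λ + 1/W = 14.0 + 6.9444 = 20.9444 per hr

Final: 20.9444 /hr


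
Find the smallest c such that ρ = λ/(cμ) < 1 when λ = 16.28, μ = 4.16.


Stability requires cμ > λ ⇔ c > λ/μ.
λ/μ = 16.28/4.16 = 3.9135
Minimum integer c = ⌊3.9135⌋ + 1 = 4
Check: 4·4.16 = 16.64 > 16.28, while 3·4.16 = 12.48 ≤ 16.28

Final: 4 servers
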